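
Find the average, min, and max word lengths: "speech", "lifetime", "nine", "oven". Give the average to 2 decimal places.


Lengths: "speech"=6, "lifetime"=8, "nine"=4, "oven"=4
Sum = 22, Count = 4
Average = 22/4 = 5.50
= avg=5.50, min=4, max=8


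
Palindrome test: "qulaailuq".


Word: "qulaailuq"
Reversed: "quliaaluq"
Forward == Backward? qulaailuq != quliaaluq
Palindrome = No


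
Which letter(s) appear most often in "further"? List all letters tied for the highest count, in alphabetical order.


Word: "further"
Letter counts:
  'e': 1
  'f': 1
  'h': 1
  'r': 2
  't': 1
  'u': 1
Maximum count = 2
Most frequent = 'r' (2 times each)


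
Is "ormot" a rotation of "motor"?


Word: "motor", Candidate: "ormot"
Method: check if candidate is substring of word+word
"motormotor" contains "ormot"? Yes
Is rotation = Yes


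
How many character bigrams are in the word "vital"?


Word: "vital" (length 5)
Number of 2-grams = length - 2 + 1 = 5 - 2 + 1
= 4


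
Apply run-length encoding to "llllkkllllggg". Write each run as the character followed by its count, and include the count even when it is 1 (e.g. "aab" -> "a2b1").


String: "llllkkllllggg"
Scanning for consecutive runs:
  'l' x 4
  'k' x 2
  'l' x 4
  'g' x 3
RLE = "l4k2l4g3"


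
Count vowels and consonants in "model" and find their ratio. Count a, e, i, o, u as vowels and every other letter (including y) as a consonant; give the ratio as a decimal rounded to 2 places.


Word: "model"
Vowels (a,e,i,o,u): 2
Consonants: 3
Ratio = 2/3
= 0.67


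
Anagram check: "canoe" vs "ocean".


Word 1: "canoe" → sorted: aceno
Word 2: "ocean" → sorted: aceno
Same letters? aceno == aceno
Anagram = Yes


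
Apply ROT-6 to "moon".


Word: "moon"
Shift: 6
Each letter → (letter + shift) mod 26:
  'm' (12) + 6 = 18 → 's'
  'o' (14) + 6 = 20 → 'u'
  'o' (14) + 6 = 20 → 'u'
  'n' (13) + 6 = 19 → 't'
Result = "suut"


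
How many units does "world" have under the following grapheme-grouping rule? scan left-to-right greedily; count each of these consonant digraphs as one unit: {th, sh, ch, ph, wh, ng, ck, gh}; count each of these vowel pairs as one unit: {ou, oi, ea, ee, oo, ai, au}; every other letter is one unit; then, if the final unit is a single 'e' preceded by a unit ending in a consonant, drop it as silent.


Word: "world" (5 letters)
Left-to-right scan:
  1. 'w' (letter)
  2. 'o' (letter)
  3. 'r' (letter)
  4. 'l' (letter)
  5. 'd' (letter)
Units from scan: 5
Sound units = 5 units


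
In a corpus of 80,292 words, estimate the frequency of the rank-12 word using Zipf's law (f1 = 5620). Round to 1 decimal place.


Zipf's law: f(r) = f(1) / r
f(1) = 5620
f(12) = 5620 / 12
= 468.3 occurrences


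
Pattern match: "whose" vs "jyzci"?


Pattern of "whose": [0, 1, 2, 3, 4]
Pattern of "jyzci": [0, 1, 2, 3, 4]
Patterns match
Same pattern = Yes


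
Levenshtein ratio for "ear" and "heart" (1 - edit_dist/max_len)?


Word 1: "ear" (length 3)
Word 2: "heart" (length 5)
One optimal edit sequence:
  1. insert 'h'  (+1)
  2. keep 'e'
  3. keep 'a'
  4. keep 'r'
  5. insert 't'  (+1)
Edit distance = 2
Max length = max(3, 5) = 5
Similarity = 1 - 2/5
= 0.6000


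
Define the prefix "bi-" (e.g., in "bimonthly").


Prefix: bi-
Example: bimonthly = bi- + monthly
Meaning = two


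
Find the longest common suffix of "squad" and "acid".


Word 1: "squad"
Word 2: "acid"
Comparing from end:
  Pos -1: 'd' == 'd'
  Pos -2: 'a' != 'i' (stop)
LCS = "d" (length 1)


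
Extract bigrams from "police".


Word: "police" (length 6)
Number of bigrams = 6 - 2 + 1 = 5
  Position 0: "po"
  Position 1: "ol"
  Position 2: "li"
  Position 3: "ic"
  Position 4: "ce"
Bigrams = "po", "ol", "li", "ic", "ce"


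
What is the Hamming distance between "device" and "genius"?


Comparing character by character (same length = 6):
  Pos 0: 'd' vs 'g' !=
  Pos 1: 'e' vs 'e' =
  Pos 2: 'v' vs 'n' !=
  Pos 3: 'i' vs 'i' =
  Pos 4: 'c' vs 'u' !=
  Pos 5: 'e' vs 's' !=
Hamming distance = 4


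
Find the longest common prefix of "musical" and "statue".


Word 1: "musical"
Word 2: "statue"
Comparing from start:
  Pos 0: 'm' != 's' (stop)
LCP = "" (length 0)


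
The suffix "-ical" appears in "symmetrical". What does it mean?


Suffix: -ical
Example: symmetrical (symmetry + -ical, with a spelling change)
Meaning = relating to


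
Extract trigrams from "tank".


Word: "tank" (length 4)
Number of trigrams = 4 - 3 + 1 = 2
  Position 0: "tan"
  Position 1: "ank"
Trigrams = "tan", "ank"


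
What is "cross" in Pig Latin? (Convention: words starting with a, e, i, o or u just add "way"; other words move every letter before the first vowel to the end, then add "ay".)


Word: "cross"
Starts with consonant(s) → move to end, add 'ay'
Consonant cluster: "cr"
Pig Latin = "osscray"


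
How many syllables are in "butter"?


Word: "butter"
Syllable breakdown: but-ter
Counting: 2 parts
= 2 syllables


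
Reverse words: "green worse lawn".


Original: "green worse lawn"
Words (1..n): green | worse | lawn
Reversed (n..1): lawn | worse | green
Result = "lawn worse green"


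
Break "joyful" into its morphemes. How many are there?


Word: "joyful"
Morphemes: joy | -ful
Each morpheme carries meaning
= 2 morphemes


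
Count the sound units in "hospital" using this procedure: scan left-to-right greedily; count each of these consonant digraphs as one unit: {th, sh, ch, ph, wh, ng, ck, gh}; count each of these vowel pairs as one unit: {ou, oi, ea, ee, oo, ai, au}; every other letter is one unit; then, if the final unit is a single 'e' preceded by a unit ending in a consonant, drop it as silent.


Word: "hospital" (8 letters)
Left-to-right scan:
  (1) 'h' (letter)
  (2) 'o' (letter)
  (3) 's' (letter)
  (4) 'p' (letter)
  (5) 'i' (letter)
  (6) 't' (letter)
  (7) 'a' (letter)
  (8) 'l' (letter)
Units from scan: 8
Sound units = 8 units


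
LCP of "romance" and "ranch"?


Word 1: "romance"
Word 2: "ranch"
Comparing from start:
  Pos 0: 'r' == 'r'
  Pos 1: 'o' != 'a' (stop)
LCP = "r" (length 1)


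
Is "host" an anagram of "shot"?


Word 1: "shot" → sorted: host
Word 2: "host" → sorted: host
Same letters? host == host
Anagram = Yes


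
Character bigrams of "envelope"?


Word: "envelope" (length 8)
Number of bigrams = 8 - 2 + 1 = 7
  Position 0: "en"
  Position 1: "nv"
  Position 2: "ve"
  Position 3: "el"
  Position 4: "lo"
  Position 5: "op"
  Position 6: "pe"
Bigrams = "en", "nv", "ve", "el", "lo", "op", "pe"


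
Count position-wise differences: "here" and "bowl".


Comparing character by character (same length = 4):
  Pos 0: 'h' vs 'b' !=
  Pos 1: 'e' vs 'o' !=
  Pos 2: 'r' vs 'w' !=
  Pos 3: 'e' vs 'l' !=
Hamming distance = 4


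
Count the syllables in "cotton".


Word: "cotton"
Syllable breakdown: cot | ton
Counting: 2 parts
= 2 syllables


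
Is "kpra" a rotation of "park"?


Word: "park", Candidate: "kpra"
Method: check if candidate is substring of word+word
"parkpark" contains "kpra"? No
Is rotation = No


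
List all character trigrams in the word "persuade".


Word: "persuade" (length 8)
Number of trigrams = 8 - 3 + 1 = 6
  Position 0: "per"
  Position 1: "ers"
  Position 2: "rsu"
  Position 3: "sua"
  Position 4: "uad"
  Position 5: "ade"
Trigrams = "per", "ers", "rsu", "sua", "uad", "ade"


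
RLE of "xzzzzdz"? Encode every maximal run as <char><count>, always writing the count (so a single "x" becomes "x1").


String: "xzzzzdz"
Scanning for consecutive runs:
  'x' x 1
  'z' x 4
  'd' x 1
  'z' x 1
RLE = "x1z4d1z1"


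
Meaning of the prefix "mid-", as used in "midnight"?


Prefix: mid-
Example: midnight (mid- + night)
Meaning = middle


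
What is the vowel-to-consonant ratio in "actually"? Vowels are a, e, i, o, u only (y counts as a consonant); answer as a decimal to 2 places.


Word: "actually"
Vowels (a,e,i,o,u): 3
Consonants: 5
Ratio = 3/5
= 0.60


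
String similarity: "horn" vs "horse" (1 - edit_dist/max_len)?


Word 1: "horn" (length 4)
Word 2: "horse" (length 5)
One optimal edit sequence:
  1. keep 'h'
  2. keep 'o'
  3. keep 'r'
  4. insert 's'  (+1)
  5. substitute 'n' -> 'e'  (+1)
Edit distance = 2
Max length = max(4, 5) = 5
Similarity = 1 - 2/5
= 0.6000


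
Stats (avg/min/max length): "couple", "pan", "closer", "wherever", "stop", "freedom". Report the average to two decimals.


Lengths: "couple"=6, "pan"=3, "closer"=6, "wherever"=8, "stop"=4, "freedom"=7
Sum = 34, Count = 6
Average = 34/6 = 5.67
= avg=5.67, min=3, max=8


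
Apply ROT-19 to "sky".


Word: "sky"
Shift: 19
Each letter → (letter + shift) mod 26:
  's' (18) + 19 = 11 → 'l'
  'k' (10) + 19 = 3 → 'd'
  'y' (24) + 19 = 17 → 'r'
Result = "ldr"


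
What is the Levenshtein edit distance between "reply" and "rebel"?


Word 1: "reply" (length 5)
Word 2: "rebel" (length 5)
One optimal edit sequence (insert/delete/substitute each cost 1):
  1. keep 'r'
  2. keep 'e'
  3. substitute 'p' -> 'b'  (+1)
  4. substitute 'l' -> 'e'  (+1)
  5. substitute 'y' -> 'l'  (+1)
Total edit operations: 3
Edit distance = 3


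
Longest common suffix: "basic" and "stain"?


Word 1: "basic"
Word 2: "stain"
Comparing from end:
  Pos -1: 'c' != 'n' (stop)
LCS = "" (length 0)


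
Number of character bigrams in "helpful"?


Word: "helpful" (length 7)
Number of 2-grams = length - 2 + 1 = 7 - 2 + 1
= 6


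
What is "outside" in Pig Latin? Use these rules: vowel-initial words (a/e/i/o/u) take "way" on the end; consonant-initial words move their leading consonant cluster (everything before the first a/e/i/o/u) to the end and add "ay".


Word: "outside"
Starts with vowel → add 'way'
Pig Latin = "outsideway"


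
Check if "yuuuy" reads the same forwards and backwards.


Word: "yuuuy"
Reversed: "yuuuy"
Forward == Backward? yuuuy == yuuuy
Palindrome = Yes


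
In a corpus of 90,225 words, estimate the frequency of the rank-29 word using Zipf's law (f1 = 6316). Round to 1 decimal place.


Zipf's law: f(r) = f(1) / r
f(1) = 6316
f(29) = 6316 / 29
= 217.8 occurrences


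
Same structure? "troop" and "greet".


Pattern of "troop": [0, 1, 2, 2, 3]
Pattern of "greet": [0, 1, 2, 2, 3]
Patterns match
Same pattern = Yes


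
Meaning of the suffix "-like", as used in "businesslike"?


Suffix: -like
Example: businesslike = business + -like
Meaning = resembling


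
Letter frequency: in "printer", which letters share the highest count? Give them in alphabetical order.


Word: "printer"
Letter counts:
  'e': 1
  'i': 1
  'n': 1
  'p': 1
  'r': 2
  't': 1
Maximum count = 2
Most frequent = 'r' (2 times each)


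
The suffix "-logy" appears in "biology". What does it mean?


Suffix: -logy
Example: biology (bio- + -logy)
Meaning = study of


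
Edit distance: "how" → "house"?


Word 1: "how" (length 3)
Word 2: "house" (length 5)
One optimal edit sequence (insert/delete/substitute each cost 1):
  1. keep 'h'
  2. keep 'o'
  3. insert 'u'  (+1)
  4. insert 's'  (+1)
  5. substitute 'w' -> 'e'  (+1)
Total edit operations: 3
Edit distance = 3


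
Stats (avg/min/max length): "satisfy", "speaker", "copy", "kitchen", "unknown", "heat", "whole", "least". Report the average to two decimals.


Lengths: "satisfy"=7, "speaker"=7, "copy"=4, "kitchen"=7, "unknown"=7, "heat"=4, "whole"=5, "least"=5
Sum = 46, Count = 8
Average = 46/8 = 5.75
= avg=5.75, min=4, max=7


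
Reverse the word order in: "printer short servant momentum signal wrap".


Original: "printer short servant momentum signal wrap"
Words (1..n): printer | short | servant | momentum | signal | wrap
Reversed (n..1): wrap | signal | momentum | servant | short | printer
Result = "wrap signal momentum servant short printer"


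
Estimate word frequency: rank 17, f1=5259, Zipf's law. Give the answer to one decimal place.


Zipf's law: f(r) = f(1) / r
f(1) = 5259
f(17) = 5259 / 17
= 309.4 occurrences


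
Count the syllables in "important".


Word: "important"
Syllable breakdown: im | por | tant
Counting: 3 parts
= 3 syllables


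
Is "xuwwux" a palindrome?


Word: "xuwwux"
Reversed: "xuwwux"
Forward == Backward? xuwwux == xuwwux
Palindrome = Yes


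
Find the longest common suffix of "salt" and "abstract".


Word 1: "salt"
Word 2: "abstract"
Comparing from end:
  Pos -1: 't' == 't'
  Pos -2: 'l' != 'c' (stop)
LCS = "t" (length 1)


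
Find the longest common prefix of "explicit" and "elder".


Word 1: "explicit"
Word 2: "elder"
Comparing from start:
  Pos 0: 'e' == 'e'
  Pos 1: 'x' != 'l' (stop)
LCP = "e" (length 1)


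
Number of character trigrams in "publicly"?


Word: "publicly" (length 8)
Number of 3-grams = length - 3 + 1 = 8 - 3 + 1
= 6


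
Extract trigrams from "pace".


Word: "pace" (length 4)
Number of trigrams = 4 - 3 + 1 = 2
  Position 0: "pac"
  Position 1: "ace"
Trigrams = "pac", "ace"


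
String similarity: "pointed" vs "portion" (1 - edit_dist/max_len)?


Word 1: "pointed" (length 7)
Word 2: "portion" (length 7)
One optimal edit sequence:
  1. keep 'p'
  2. keep 'o'
  3. substitute 'i' -> 'r'  (+1)
  4. substitute 'n' -> 't'  (+1)
  5. substitute 't' -> 'i'  (+1)
  6. substitute 'e' -> 'o'  (+1)
  7. substitute 'd' -> 'n'  (+1)
Edit distance = 5
Max length = max(7, 7) = 7
Similarity = 1 - 5/7
= 0.2857


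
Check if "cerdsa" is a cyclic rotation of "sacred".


Word: "sacred", Candidate: "cerdsa"
Method: check if candidate is substring of word+word
"sacredsacred" contains "cerdsa"? No
Is rotation = No


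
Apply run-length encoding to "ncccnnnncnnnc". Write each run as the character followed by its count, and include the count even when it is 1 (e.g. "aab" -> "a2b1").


String: "ncccnnnncnnnc"
Scanning for consecutive runs:
  'n' x 1
  'c' x 3
  'n' x 4
  'c' x 1
  'n' x 3
  'c' x 1
RLE = "n1c3n4c1n3c1"


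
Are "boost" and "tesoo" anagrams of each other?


Word 1: "boost" → sorted: boost
Word 2: "tesoo" → sorted: eoost
Same letters? boost != eoost
Anagram = No


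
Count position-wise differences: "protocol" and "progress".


Comparing character by character (same length = 8):
  Pos 0: 'p' vs 'p' =
  Pos 1: 'r' vs 'r' =
  Pos 2: 'o' vs 'o' =
  Pos 3: 't' vs 'g' !=
  Pos 4: 'o' vs 'r' !=
  Pos 5: 'c' vs 'e' !=
  Pos 6: 'o' vs 's' !=
  Pos 7: 'l' vs 's' !=
Hamming distance = 5


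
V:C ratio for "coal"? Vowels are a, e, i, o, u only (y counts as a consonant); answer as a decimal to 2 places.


Word: "coal"
Vowels (a,e,i,o,u): 2
Consonants: 2
Ratio = 2/2
= 1.00


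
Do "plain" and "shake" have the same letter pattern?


Pattern of "plain": [0, 1, 2, 3, 4]
Pattern of "shake": [0, 1, 2, 3, 4]
Patterns match
Same pattern = Yes


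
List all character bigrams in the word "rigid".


Word: "rigid" (length 5)
Number of bigrams = 5 - 2 + 1 = 4
  Position 0: "ri"
  Position 1: "ig"
  Position 2: "gi"
  Position 3: "id"
Bigrams = "ri", "ig", "gi", "id"


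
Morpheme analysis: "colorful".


Word: "colorful"
Morphemes: color + -ful
Each morpheme carries meaning
= 2 morphemes


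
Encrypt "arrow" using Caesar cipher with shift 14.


Word: "arrow"
Shift: 14
Each letter → (letter + shift) mod 26:
  'a' (0) + 14 = 14 → 'o'
  'r' (17) + 14 = 5 → 'f'
  'r' (17) + 14 = 5 → 'f'
  'o' (14) + 14 = 2 → 'c'
  'w' (22) + 14 = 10 → 'k'
Result = "offck"


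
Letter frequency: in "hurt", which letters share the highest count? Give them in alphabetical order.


Word: "hurt"
Letter counts:
  'h': 1
  'r': 1
  't': 1
  'u': 1
Maximum count = 1
Most frequent = 'h', 'r', 't', 'u' (1 time each)


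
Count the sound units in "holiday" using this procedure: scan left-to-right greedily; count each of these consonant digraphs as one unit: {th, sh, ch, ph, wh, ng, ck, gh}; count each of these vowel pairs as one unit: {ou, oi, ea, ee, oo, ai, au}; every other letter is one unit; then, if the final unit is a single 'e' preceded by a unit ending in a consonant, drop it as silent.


Word: "holiday" (7 letters)
Left-to-right scan:
  1. 'h' (letter)
  2. 'o' (letter)
  3. 'l' (letter)
  4. 'i' (letter)
  5. 'd' (letter)
  6. 'a' (letter)
  7. 'y' (letter)
Units from scan: 7
Sound units = 7 units


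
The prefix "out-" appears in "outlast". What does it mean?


Prefix: out-
Example: outlast (out- + last)
Meaning = surpass


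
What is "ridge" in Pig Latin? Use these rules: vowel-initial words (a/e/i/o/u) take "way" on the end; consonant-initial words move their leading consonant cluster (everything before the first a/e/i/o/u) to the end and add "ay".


Word: "ridge"
Starts with consonant(s) → move to end, add 'ay'
Consonant cluster: "r"
Pig Latin = "idgeray"


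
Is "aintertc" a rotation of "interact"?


Word: "interact", Candidate: "aintertc"
Method: check if candidate is substring of word+word
"interactinteract" contains "aintertc"? No
Is rotation = No


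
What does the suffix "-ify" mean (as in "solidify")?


Suffix: -ify
Example: solidify (solid + -ify)
Meaning = to make


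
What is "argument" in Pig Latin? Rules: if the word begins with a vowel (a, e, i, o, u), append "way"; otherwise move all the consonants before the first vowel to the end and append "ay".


Word: "argument"
Starts with vowel → add 'way'
Pig Latin = "argumentway"


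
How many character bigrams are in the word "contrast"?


Word: "contrast" (length 8)
Number of 2-grams = length - 2 + 1 = 8 - 2 + 1
= 7


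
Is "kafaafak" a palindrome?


Word: "kafaafak"
Reversed: "kafaafak"
Forward == Backward? kafaafak == kafaafak
Palindrome = Yes


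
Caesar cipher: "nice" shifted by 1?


Word: "nice"
Shift: 1
Each letter → (letter + shift) mod 26:
  'n' (13) + 1 = 14 → 'o'
  'i' (8) + 1 = 9 → 'j'
  'c' (2) + 1 = 3 → 'd'
  'e' (4) + 1 = 5 → 'f'
Result = "ojdf"


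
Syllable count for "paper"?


Word: "paper"
Syllable breakdown: pa | per
Counting: 2 parts
= 2 syllables


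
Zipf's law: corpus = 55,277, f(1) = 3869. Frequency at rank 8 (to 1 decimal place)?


Zipf's law: f(r) = f(1) / r
f(1) = 3869
f(8) = 3869 / 8
= 483.6 occurrences


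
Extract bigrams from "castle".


Word: "castle" (length 6)
Number of bigrams = 6 - 2 + 1 = 5
  Position 0: "ca"
  Position 1: "as"
  Position 2: "st"
  Position 3: "tl"
  Position 4: "le"
Bigrams = "ca", "as", "st", "tl", "le"


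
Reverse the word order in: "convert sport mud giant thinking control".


Original: "convert sport mud giant thinking control"
Words (1..n): convert | sport | mud | giant | thinking | control
Reversed (n..1): control | thinking | giant | mud | sport | convert
Result = "control thinking giant mud sport convert"


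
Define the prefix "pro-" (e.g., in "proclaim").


Prefix: pro-
Example: proclaim (pro- + claim)
Meaning = forward / in favor of


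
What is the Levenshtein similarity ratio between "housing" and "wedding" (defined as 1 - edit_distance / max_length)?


Word 1: "housing" (length 7)
Word 2: "wedding" (length 7)
One optimal edit sequence:
  1. substitute 'h' -> 'w'  (+1)
  2. substitute 'o' -> 'e'  (+1)
  3. substitute 'u' -> 'd'  (+1)
  4. substitute 's' -> 'd'  (+1)
  5. keep 'i'
  6. keep 'n'
  7. keep 'g'
Edit distance = 4
Max length = max(7, 7) = 7
Similarity = 1 - 4/7
= 0.4286


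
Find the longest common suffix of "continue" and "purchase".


Word 1: "continue"
Word 2: "purchase"
Comparing from end:
  Pos -1: 'e' == 'e'
  Pos -2: 'u' != 's' (stop)
LCS = "e" (length 1)


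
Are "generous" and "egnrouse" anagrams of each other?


Word 1: "generous" → sorted: eegnorsu
Word 2: "egnrouse" → sorted: eegnorsu
Same letters? eegnorsu == eegnorsu
Anagram = Yes


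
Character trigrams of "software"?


Word: "software" (length 8)
Number of trigrams = 8 - 3 + 1 = 6
  Position 0: "sof"
  Position 1: "oft"
  Position 2: "ftw"
  Position 3: "twa"
  Position 4: "war"
  Position 5: "are"
Trigrams = "sof", "oft", "ftw", "twa", "war", "are"


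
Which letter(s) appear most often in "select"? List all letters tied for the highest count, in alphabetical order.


Word: "select"
Letter counts:
  'c': 1
  'e': 2
  'l': 1
  's': 1
  't': 1
Maximum count = 2
Most frequent = 'e' (2 times each)


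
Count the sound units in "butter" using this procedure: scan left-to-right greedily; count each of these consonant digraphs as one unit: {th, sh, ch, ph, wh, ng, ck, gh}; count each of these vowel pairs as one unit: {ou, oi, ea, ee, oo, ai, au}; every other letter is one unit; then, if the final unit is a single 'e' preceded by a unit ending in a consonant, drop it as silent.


Word: "butter" (6 letters)
Left-to-right scan:
  [1] 'b' (letter)
  [2] 'u' (letter)
  [3] 't' (letter)
  [4] 't' (letter)
  [5] 'e' (letter)
  [6] 'r' (letter)
Units from scan: 6
Sound units = 6 units


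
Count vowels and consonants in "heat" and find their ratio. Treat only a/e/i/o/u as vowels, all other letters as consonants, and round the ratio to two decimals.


Word: "heat"
Vowels (a,e,i,o,u): 2
Consonants: 2
Ratio = 2/2
= 1.00


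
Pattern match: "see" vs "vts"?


Pattern of "see": [0, 1, 1]
Pattern of "vts": [0, 1, 2]
Patterns do not match
Same pattern = No


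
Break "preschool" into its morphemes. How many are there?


Word: "preschool"
Morphemes: pre- | school
Each morpheme carries meaning
= 2 morphemes


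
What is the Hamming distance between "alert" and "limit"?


Comparing character by character (same length = 5):
  Pos 0: 'a' vs 'l' !=
  Pos 1: 'l' vs 'i' !=
  Pos 2: 'e' vs 'm' !=
  Pos 3: 'r' vs 'i' !=
  Pos 4: 't' vs 't' =
Hamming distance = 4


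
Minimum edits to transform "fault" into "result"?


Word 1: "fault" (length 5)
Word 2: "result" (length 6)
One optimal edit sequence (insert/delete/substitute each cost 1):
  1. insert 'r'  (+1)
  2. substitute 'f' -> 'e'  (+1)
  3. substitute 'a' -> 's'  (+1)
  4. keep 'u'
  5. keep 'l'
  6. keep 't'
Total edit operations: 3
Edit distance = 3


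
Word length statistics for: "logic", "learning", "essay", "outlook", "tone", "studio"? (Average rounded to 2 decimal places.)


Lengths: "logic"=5, "learning"=8, "essay"=5, "outlook"=7, "tone"=4, "studio"=6
Sum = 35, Count = 6
Average = 35/6 = 5.83
= avg=5.83, min=4, max=8


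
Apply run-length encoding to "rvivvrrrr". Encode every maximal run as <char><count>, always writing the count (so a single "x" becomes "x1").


String: "rvivvrrrr"
Scanning for consecutive runs:
  'r' x 1
  'v' x 1
  'i' x 1
  'v' x 2
  'r' x 4
RLE = "r1v1i1v2r4"


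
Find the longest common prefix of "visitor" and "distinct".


Word 1: "visitor"
Word 2: "distinct"
Comparing from start:
  Pos 0: 'v' != 'd' (stop)
LCP = "" (length 0)


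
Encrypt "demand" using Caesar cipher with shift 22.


Word: "demand"
Shift: 22
Each letter → (letter + shift) mod 26:
  'd' (3) + 22 = 25 → 'z'
  'e' (4) + 22 = 0 → 'a'
  'm' (12) + 22 = 8 → 'i'
  'a' (0) + 22 = 22 → 'w'
  'n' (13) + 22 = 9 → 'j'
  'd' (3) + 22 = 25 → 'z'
Result = "zaiwjz"


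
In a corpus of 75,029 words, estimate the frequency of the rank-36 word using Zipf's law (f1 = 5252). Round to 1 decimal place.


Zipf's law: f(r) = f(1) / r
f(1) = 5252
f(36) = 5252 / 36
= 145.9 occurrences


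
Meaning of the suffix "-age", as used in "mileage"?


Suffix: -age
As in: mileage -> mile + -age
Meaning = result / collection


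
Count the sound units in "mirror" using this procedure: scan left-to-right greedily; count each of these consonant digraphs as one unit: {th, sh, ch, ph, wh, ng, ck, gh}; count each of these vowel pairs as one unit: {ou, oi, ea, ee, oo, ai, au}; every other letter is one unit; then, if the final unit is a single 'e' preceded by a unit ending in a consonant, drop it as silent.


Word: "mirror" (6 letters)
Left-to-right scan:
  1. 'm' (letter)
  2. 'i' (letter)
  3. 'r' (letter)
  4. 'r' (letter)
  5. 'o' (letter)
  6. 'r' (letter)
Units from scan: 6
Sound units = 6 units


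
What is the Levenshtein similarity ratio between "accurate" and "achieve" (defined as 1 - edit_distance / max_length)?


Word 1: "accurate" (length 8)
Word 2: "achieve" (length 7)
One optimal edit sequence:
  1. keep 'a'
  2. delete 'c'  (+1)
  3. keep 'c'
  4. substitute 'u' -> 'h'  (+1)
  5. substitute 'r' -> 'i'  (+1)
  6. substitute 'a' -> 'e'  (+1)
  7. substitute 't' -> 'v'  (+1)
  8. keep 'e'
Edit distance = 5
Max length = max(8, 7) = 8
Similarity = 1 - 5/8
= 0.3750


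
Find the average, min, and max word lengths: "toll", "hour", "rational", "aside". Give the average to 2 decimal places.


Lengths: "toll"=4, "hour"=4, "rational"=8, "aside"=5
Sum = 21, Count = 4
Average = 21/4 = 5.25
= avg=5.25, min=4, max=8


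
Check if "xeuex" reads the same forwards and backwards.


Word: "xeuex"
Reversed: "xeuex"
Forward == Backward? xeuex == xeuex
Palindrome = Yes


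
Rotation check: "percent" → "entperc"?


Word: "percent", Candidate: "entperc"
Method: check if candidate is substring of word+word
"percentpercent" contains "entperc"? Yes
Is rotation = Yes


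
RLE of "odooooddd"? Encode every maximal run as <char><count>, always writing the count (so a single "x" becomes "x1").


String: "odooooddd"
Scanning for consecutive runs:
  'o' x 1
  'd' x 1
  'o' x 4
  'd' x 3
RLE = "o1d1o4d3"


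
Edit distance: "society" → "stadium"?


Word 1: "society" (length 7)
Word 2: "stadium" (length 7)
One optimal edit sequence (insert/delete/substitute each cost 1):
  1. keep 's'
  2. substitute 'o' -> 't'  (+1)
  3. substitute 'c' -> 'a'  (+1)
  4. substitute 'i' -> 'd'  (+1)
  5. substitute 'e' -> 'i'  (+1)
  6. substitute 't' -> 'u'  (+1)
  7. substitute 'y' -> 'm'  (+1)
Total edit operations: 6
Edit distance = 6


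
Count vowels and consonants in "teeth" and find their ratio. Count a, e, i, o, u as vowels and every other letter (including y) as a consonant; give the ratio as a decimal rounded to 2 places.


Word: "teeth"
Vowels (a,e,i,o,u): 2
Consonants: 3
Ratio = 2/3
= 0.67


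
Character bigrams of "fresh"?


Word: "fresh" (length 5)
Number of bigrams = 5 - 2 + 1 = 4
  Position 0: "fr"
  Position 1: "re"
  Position 2: "es"
  Position 3: "sh"
Bigrams = "fr", "re", "es", "sh"


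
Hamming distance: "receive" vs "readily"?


Comparing character by character (same length = 7):
  Pos 0: 'r' vs 'r' =
  Pos 1: 'e' vs 'e' =
  Pos 2: 'c' vs 'a' !=
  Pos 3: 'e' vs 'd' !=
  Pos 4: 'i' vs 'i' =
  Pos 5: 'v' vs 'l' !=
  Pos 6: 'e' vs 'y' !=
Hamming distance = 4


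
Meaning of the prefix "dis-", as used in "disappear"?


Prefix: dis-
Example: disappear (dis- + appear)
Meaning = not / opposite


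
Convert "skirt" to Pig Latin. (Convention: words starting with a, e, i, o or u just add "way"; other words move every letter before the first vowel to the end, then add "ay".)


Word: "skirt"
Starts with consonant(s) → move to end, add 'ay'
Consonant cluster: "sk"
Pig Latin = "irtskay"


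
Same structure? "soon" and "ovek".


Pattern of "soon": [0, 1, 1, 2]
Pattern of "ovek": [0, 1, 2, 3]
Patterns do not match
Same pattern = No


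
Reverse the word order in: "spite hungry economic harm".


Original: "spite hungry economic harm"
Words (1..n): spite | hungry | economic | harm
Reversed (n..1): harm | economic | hungry | spite
Result = "harm economic hungry spite"


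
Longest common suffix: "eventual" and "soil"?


Word 1: "eventual"
Word 2: "soil"
Comparing from end:
  Pos -1: 'l' == 'l'
  Pos -2: 'a' != 'i' (stop)
LCS = "l" (length 1)


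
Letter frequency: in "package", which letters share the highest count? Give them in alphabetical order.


Word: "package"
Letter counts:
  'a': 2
  'c': 1
  'e': 1
  'g': 1
  'k': 1
  'p': 1
Maximum count = 2
Most frequent = 'a' (2 times each)


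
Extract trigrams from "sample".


Word: "sample" (length 6)
Number of trigrams = 6 - 3 + 1 = 4
  Position 0: "sam"
  Position 1: "amp"
  Position 2: "mpl"
  Position 3: "ple"
Trigrams = "sam", "amp", "mpl", "ple"


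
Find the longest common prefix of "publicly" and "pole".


Word 1: "publicly"
Word 2: "pole"
Comparing from start:
  Pos 0: 'p' == 'p'
  Pos 1: 'u' != 'o' (stop)
LCP = "p" (length 1)


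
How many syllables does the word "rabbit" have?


Word: "rabbit"
Syllable breakdown: rab · bit
Counting: 2 parts
= 2 syllables


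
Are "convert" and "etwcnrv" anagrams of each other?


Word 1: "convert" → sorted: cenortv
Word 2: "etwcnrv" → sorted: cenrtvw
Same letters? cenortv != cenrtvw
Anagram = No


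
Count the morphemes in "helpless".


Word: "helpless"
Morphemes: help / -less
Each morpheme carries meaning
= 2 morphemes


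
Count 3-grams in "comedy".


Word: "comedy" (length 6)
Number of 3-grams = length - 3 + 1 = 6 - 3 + 1
= 4


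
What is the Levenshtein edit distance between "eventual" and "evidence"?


Word 1: "eventual" (length 8)
Word 2: "evidence" (length 8)
One optimal edit sequence (insert/delete/substitute each cost 1):
  1. keep 'e'
  2. keep 'v'
  3. substitute 'e' -> 'i'  (+1)
  4. substitute 'n' -> 'd'  (+1)
  5. substitute 't' -> 'e'  (+1)
  6. substitute 'u' -> 'n'  (+1)
  7. substitute 'a' -> 'c'  (+1)
  8. substitute 'l' -> 'e'  (+1)
Total edit operations: 6
Edit distance = 6


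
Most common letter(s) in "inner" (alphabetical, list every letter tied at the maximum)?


Word: "inner"
Letter counts:
  'e': 1
  'i': 1
  'n': 2
  'r': 1
Maximum count = 2
Most frequent = 'n' (2 times each)


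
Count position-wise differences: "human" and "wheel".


Comparing character by character (same length = 5):
  Pos 0: 'h' vs 'w' !=
  Pos 1: 'u' vs 'h' !=
  Pos 2: 'm' vs 'e' !=
  Pos 3: 'a' vs 'e' !=
  Pos 4: 'n' vs 'l' !=
Hamming distance = 5


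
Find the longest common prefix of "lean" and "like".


Word 1: "lean"
Word 2: "like"
Comparing from start:
  Pos 0: 'l' == 'l'
  Pos 1: 'e' != 'i' (stop)
LCP = "l" (length 1)


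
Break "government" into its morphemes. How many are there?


Word: "government"
Morphemes: govern + -ment
Each morpheme carries meaning
= 2 morphemes


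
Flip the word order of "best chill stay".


Original: "best chill stay"
Words (1..n): best | chill | stay
Reversed (n..1): stay | chill | best
Result = "stay chill best"


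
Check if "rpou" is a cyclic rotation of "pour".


Word: "pour", Candidate: "rpou"
Method: check if candidate is substring of word+word
"pourpour" contains "rpou"? Yes
Is rotation = Yes


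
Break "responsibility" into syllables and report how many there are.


Word: "responsibility"
Syllable breakdown: re | spon | si | bil | i | ty
Counting: 6 parts
= 6 syllables


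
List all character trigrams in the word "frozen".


Word: "frozen" (length 6)
Number of trigrams = 6 - 3 + 1 = 4
  Position 0: "fro"
  Position 1: "roz"
  Position 2: "oze"
  Position 3: "zen"
Trigrams = "fro", "roz", "oze", "zen"


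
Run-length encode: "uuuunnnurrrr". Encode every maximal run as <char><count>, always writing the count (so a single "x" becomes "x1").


String: "uuuunnnurrrr"
Scanning for consecutive runs:
  'u' x 4
  'n' x 3
  'u' x 1
  'r' x 4
RLE = "u4n3u1r4"


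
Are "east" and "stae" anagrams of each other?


Word 1: "east" → sorted: aest
Word 2: "stae" → sorted: aest
Same letters? aest == aest
Anagram = Yes


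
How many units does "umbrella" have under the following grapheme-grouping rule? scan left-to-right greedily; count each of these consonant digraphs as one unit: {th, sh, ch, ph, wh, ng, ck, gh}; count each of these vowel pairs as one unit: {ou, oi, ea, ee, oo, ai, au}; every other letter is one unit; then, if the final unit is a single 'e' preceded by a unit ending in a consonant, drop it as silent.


Word: "umbrella" (8 letters)
Left-to-right scan:
  (1) 'u' (letter)
  (2) 'm' (letter)
  (3) 'b' (letter)
  (4) 'r' (letter)
  (5) 'e' (letter)
  (6) 'l' (letter)
  (7) 'l' (letter)
  (8) 'a' (letter)
Units from scan: 8
Sound units = 8 units


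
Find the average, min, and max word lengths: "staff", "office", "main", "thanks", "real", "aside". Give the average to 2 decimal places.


Lengths: "staff"=5, "office"=6, "main"=4, "thanks"=6, "real"=4, "aside"=5
Sum = 30, Count = 6
Average = 30/6 = 5.00
= avg=5.00, min=4, max=6


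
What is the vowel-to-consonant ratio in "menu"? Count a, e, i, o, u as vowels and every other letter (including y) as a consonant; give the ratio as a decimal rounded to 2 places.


Word: "menu"
Vowels (a,e,i,o,u): 2
Consonants: 2
Ratio = 2/2
= 1.00


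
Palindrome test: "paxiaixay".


Word: "paxiaixay"
Reversed: "yaxiaixap"
Forward == Backward? paxiaixay != yaxiaixap
Palindrome = No


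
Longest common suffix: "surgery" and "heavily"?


Word 1: "surgery"
Word 2: "heavily"
Comparing from end:
  Pos -1: 'y' == 'y'
  Pos -2: 'r' != 'l' (stop)
LCS = "y" (length 1)


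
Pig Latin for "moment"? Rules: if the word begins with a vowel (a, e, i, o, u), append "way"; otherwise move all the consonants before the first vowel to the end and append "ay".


Word: "moment"
Starts with consonant(s) → move to end, add 'ay'
Consonant cluster: "m"
Pig Latin = "omentmay"


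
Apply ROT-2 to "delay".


Word: "delay"
Shift: 2
Each letter → (letter + shift) mod 26:
  'd' (3) + 2 = 5 → 'f'
  'e' (4) + 2 = 6 → 'g'
  'l' (11) + 2 = 13 → 'n'
  'a' (0) + 2 = 2 → 'c'
  'y' (24) + 2 = 0 → 'a'
Result = "fgnca"


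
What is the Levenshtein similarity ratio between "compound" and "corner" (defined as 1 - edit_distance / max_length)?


Word 1: "compound" (length 8)
Word 2: "corner" (length 6)
One optimal edit sequence:
  1. keep 'c'
  2. keep 'o'
  3. delete 'm'  (+1)
  4. delete 'p'  (+1)
  5. substitute 'o' -> 'r'  (+1)
  6. substitute 'u' -> 'n'  (+1)
  7. substitute 'n' -> 'e'  (+1)
  8. substitute 'd' -> 'r'  (+1)
Edit distance = 6
Max length = max(8, 6) = 8
Similarity = 1 - 6/8
= 0.2500


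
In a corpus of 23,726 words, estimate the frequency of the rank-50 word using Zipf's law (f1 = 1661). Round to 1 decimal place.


Zipf's law: f(r) = f(1) / r
f(1) = 1661
f(50) = 1661 / 50
= 33.2 occurrences


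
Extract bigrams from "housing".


Word: "housing" (length 7)
Number of bigrams = 7 - 2 + 1 = 6
  Position 0: "ho"
  Position 1: "ou"
  Position 2: "us"
  Position 3: "si"
  Position 4: "in"
  Position 5: "ng"
Bigrams = "ho", "ou", "us", "si", "in", "ng"


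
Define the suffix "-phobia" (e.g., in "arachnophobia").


Suffix: -phobia
As in: arachnophobia -> arachno- + -phobia
Meaning = fear of


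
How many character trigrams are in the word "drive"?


Word: "drive" (length 5)
Number of 3-grams = length - 3 + 1 = 5 - 3 + 1
= 3


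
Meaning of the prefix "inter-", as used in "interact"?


Prefix: inter-
Example: interact (inter- + act)
Meaning = between


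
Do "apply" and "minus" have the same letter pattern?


Pattern of "apply": [0, 1, 1, 2, 3]
Pattern of "minus": [0, 1, 2, 3, 4]
Patterns do not match
Same pattern = No


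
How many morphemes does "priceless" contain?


Word: "priceless"
Morphemes: price / -less
Each morpheme carries meaning
= 2 morphemes


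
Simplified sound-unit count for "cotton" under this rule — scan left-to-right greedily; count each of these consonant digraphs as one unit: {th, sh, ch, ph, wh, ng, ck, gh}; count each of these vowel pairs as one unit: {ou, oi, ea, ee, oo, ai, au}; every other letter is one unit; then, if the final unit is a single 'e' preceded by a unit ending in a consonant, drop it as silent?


Word: "cotton" (6 letters)
Left-to-right scan:
  (1) 'c' (letter)
  (2) 'o' (letter)
  (3) 't' (letter)
  (4) 't' (letter)
  (5) 'o' (letter)
  (6) 'n' (letter)
Units from scan: 6
Sound units = 6 units


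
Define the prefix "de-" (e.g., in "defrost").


Prefix: de-
As in: defrost -> de- + frost
Meaning = remove / reverse


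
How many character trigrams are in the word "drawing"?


Word: "drawing" (length 7)
Number of 3-grams = length - 3 + 1 = 7 - 3 + 1
= 5


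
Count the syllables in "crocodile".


Word: "crocodile"
Syllable breakdown: croc · o · dile
Counting: 3 parts
= 3 syllables


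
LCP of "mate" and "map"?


Word 1: "mate"
Word 2: "map"
Comparing from start:
  Pos 0: 'm' == 'm'
  Pos 1: 'a' == 'a'
  Pos 2: 't' != 'p' (stop)
LCP = "ma" (length 2)


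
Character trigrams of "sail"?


Word: "sail" (length 4)
Number of trigrams = 4 - 3 + 1 = 2
  Position 0: "sai"
  Position 1: "ail"
Trigrams = "sai", "ail"


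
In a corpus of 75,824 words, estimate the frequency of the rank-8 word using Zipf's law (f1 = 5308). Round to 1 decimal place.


Zipf's law: f(r) = f(1) / r
f(1) = 5308
f(8) = 5308 / 8
= 663.5 occurrences


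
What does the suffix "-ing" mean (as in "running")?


Suffix: -ing
Example: running (run + -ing, with a spelling change)
Meaning = present participle


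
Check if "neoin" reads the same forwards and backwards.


Word: "neoin"
Reversed: "nioen"
Forward == Backward? neoin != nioen
Palindrome = No


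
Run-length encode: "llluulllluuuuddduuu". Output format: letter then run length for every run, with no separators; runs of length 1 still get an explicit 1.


String: "llluulllluuuuddduuu"
Scanning for consecutive runs:
  'l' x 3
  'u' x 2
  'l' x 4
  'u' x 4
  'd' x 3
  'u' x 3
RLE = "l3u2l4u4d3u3"


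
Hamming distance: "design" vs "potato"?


Comparing character by character (same length = 6):
  Pos 0: 'd' vs 'p' !=
  Pos 1: 'e' vs 'o' !=
  Pos 2: 's' vs 't' !=
  Pos 3: 'i' vs 'a' !=
  Pos 4: 'g' vs 't' !=
  Pos 5: 'n' vs 'o' !=
Hamming distance = 6


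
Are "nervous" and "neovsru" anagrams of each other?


Word 1: "nervous" → sorted: enorsuv
Word 2: "neovsru" → sorted: enorsuv
Same letters? enorsuv == enorsuv
Anagram = Yes


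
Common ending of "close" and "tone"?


Word 1: "close"
Word 2: "tone"
Comparing from end:
  Pos -1: 'e' == 'e'
  Pos -2: 's' != 'n' (stop)
LCS = "e" (length 1)


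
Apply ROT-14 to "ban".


Word: "ban"
Shift: 14
Each letter → (letter + shift) mod 26:
  'b' (1) + 14 = 15 → 'p'
  'a' (0) + 14 = 14 → 'o'
  'n' (13) + 14 = 1 → 'b'
Result = "pob"


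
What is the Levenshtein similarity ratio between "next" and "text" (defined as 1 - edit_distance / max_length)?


Word 1: "next" (length 4)
Word 2: "text" (length 4)
One optimal edit sequence:
  1. substitute 'n' -> 't'  (+1)
  2. keep 'e'
  3. keep 'x'
  4. keep 't'
Edit distance = 1
Max length = max(4, 4) = 4
Similarity = 1 - 1/4
= 0.7500


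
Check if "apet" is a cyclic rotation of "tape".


Word: "tape", Candidate: "apet"
Method: check if candidate is substring of word+word
"tapetape" contains "apet"? Yes
Is rotation = Yes


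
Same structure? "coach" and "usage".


Pattern of "coach": [0, 1, 2, 0, 3]
Pattern of "usage": [0, 1, 2, 3, 4]
Patterns do not match
Same pattern = No


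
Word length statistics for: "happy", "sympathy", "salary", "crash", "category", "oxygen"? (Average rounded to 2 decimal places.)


Lengths: "happy"=5, "sympathy"=8, "salary"=6, "crash"=5, "category"=8, "oxygen"=6
Sum = 38, Count = 6
Average = 38/6 = 6.33
= avg=6.33, min=5, max=8


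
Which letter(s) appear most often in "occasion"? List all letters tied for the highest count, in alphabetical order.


Word: "occasion"
Letter counts:
  'a': 1
  'c': 2
  'i': 1
  'n': 1
  'o': 2
  's': 1
Maximum count = 2
Most frequent = 'c', 'o' (2 times each)


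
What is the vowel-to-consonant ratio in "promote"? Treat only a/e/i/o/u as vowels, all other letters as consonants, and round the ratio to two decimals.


Word: "promote"
Vowels (a,e,i,o,u): 3
Consonants: 4
Ratio = 3/4
= 0.75


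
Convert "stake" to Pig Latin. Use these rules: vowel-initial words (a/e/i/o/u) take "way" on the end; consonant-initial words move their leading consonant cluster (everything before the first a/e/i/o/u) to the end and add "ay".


Word: "stake"
Starts with consonant(s) → move to end, add 'ay'
Consonant cluster: "st"
Pig Latin = "akestay"
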